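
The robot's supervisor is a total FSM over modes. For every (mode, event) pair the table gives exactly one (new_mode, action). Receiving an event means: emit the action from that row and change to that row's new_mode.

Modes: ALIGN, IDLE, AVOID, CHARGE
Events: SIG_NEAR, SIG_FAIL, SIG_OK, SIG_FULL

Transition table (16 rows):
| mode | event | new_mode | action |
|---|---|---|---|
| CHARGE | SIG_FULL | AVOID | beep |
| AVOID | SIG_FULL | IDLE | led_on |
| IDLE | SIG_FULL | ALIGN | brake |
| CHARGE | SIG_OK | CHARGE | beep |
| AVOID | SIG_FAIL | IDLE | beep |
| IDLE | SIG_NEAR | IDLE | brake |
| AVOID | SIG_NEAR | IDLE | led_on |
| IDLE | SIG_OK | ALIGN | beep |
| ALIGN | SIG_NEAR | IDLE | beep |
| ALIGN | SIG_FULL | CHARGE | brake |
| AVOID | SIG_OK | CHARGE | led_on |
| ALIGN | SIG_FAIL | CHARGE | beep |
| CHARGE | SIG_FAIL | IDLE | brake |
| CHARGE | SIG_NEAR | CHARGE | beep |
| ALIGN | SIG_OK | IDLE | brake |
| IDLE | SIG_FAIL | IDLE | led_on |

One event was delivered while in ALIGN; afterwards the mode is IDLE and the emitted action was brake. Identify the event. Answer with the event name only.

try SIG_NEAR: (ALIGN, SIG_NEAR) → (IDLE, beep)
try SIG_FAIL: (ALIGN, SIG_FAIL) → (CHARGE, beep)
try SIG_OK: (ALIGN, SIG_OK) → (IDLE, brake)  ← matches
try SIG_FULL: (ALIGN, SIG_FULL) → (CHARGE, brake)

SIG_OK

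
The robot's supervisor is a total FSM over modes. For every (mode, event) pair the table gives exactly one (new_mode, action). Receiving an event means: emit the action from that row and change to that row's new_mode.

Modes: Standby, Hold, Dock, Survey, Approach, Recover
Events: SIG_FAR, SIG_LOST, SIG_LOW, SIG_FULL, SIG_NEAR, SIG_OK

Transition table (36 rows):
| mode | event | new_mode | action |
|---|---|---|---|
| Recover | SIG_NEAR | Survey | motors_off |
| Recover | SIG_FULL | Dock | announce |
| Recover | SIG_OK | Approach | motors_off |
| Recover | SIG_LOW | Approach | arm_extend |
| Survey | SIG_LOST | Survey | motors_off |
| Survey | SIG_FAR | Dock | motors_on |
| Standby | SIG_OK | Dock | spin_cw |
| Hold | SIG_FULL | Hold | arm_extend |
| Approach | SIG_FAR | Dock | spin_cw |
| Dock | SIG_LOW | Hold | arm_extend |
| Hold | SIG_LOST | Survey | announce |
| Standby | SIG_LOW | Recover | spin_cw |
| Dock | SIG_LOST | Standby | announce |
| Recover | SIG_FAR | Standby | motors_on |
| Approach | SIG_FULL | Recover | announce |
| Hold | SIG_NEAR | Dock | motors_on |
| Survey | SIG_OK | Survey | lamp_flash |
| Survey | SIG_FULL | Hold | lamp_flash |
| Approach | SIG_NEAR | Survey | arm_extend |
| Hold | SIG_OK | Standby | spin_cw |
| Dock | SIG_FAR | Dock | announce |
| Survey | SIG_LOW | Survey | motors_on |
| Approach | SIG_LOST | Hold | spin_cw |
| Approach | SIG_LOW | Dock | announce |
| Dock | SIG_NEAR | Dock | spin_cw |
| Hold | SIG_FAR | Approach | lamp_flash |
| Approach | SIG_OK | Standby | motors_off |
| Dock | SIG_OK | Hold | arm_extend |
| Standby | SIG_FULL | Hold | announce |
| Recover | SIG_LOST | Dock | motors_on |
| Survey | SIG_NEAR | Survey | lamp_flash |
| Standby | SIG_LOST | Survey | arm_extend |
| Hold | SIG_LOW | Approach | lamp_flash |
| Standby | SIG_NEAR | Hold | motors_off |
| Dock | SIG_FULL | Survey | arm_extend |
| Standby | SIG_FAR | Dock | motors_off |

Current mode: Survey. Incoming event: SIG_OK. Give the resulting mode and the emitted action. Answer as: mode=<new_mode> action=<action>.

current mode = Survey; filter table to that mode:
  (Survey, SIG_LOST) → (Survey, motors_off)
  (Survey, SIG_FAR) → (Dock, motors_on)
  (Survey, SIG_OK) → (Survey, lamp_flash)  ← event matches
  (Survey, SIG_FULL) → (Hold, lamp_flash)
  (Survey, SIG_LOW) → (Survey, motors_on)
  (Survey, SIG_NEAR) → (Survey, lamp_flash)
event = SIG_OK selects (Survey, lamp_flash)

mode=Survey action=lamp_flash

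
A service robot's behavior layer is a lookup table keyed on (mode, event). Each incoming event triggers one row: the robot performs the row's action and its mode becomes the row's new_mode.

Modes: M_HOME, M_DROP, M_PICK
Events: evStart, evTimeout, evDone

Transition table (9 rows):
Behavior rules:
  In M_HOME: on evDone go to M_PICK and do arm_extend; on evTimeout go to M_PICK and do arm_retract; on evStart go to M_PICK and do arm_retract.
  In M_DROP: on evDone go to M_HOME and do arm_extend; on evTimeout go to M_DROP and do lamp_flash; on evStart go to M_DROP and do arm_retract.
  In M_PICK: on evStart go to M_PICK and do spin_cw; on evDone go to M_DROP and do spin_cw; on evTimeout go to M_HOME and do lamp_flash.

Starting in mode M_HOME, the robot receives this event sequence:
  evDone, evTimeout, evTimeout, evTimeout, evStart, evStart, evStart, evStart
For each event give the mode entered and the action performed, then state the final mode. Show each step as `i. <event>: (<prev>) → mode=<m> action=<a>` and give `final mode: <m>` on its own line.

1. evDone: (M_HOME) → mode=M_PICK action=arm_extend
2. evTimeout: (M_PICK) → mode=M_HOME action=lamp_flash
3. evTimeout: (M_HOME) → mode=M_PICK action=arm_retract
4. evTimeout: (M_PICK) → mode=M_HOME action=lamp_flash
5. evStart: (M_HOME) → mode=M_PICK action=arm_retract
6. evStart: (M_PICK) → mode=M_PICK action=spin_cw
7. evStart: (M_PICK) → mode=M_PICK action=spin_cw
8. evStart: (M_PICK) → mode=M_PICK action=spin_cw

final mode: M_PICK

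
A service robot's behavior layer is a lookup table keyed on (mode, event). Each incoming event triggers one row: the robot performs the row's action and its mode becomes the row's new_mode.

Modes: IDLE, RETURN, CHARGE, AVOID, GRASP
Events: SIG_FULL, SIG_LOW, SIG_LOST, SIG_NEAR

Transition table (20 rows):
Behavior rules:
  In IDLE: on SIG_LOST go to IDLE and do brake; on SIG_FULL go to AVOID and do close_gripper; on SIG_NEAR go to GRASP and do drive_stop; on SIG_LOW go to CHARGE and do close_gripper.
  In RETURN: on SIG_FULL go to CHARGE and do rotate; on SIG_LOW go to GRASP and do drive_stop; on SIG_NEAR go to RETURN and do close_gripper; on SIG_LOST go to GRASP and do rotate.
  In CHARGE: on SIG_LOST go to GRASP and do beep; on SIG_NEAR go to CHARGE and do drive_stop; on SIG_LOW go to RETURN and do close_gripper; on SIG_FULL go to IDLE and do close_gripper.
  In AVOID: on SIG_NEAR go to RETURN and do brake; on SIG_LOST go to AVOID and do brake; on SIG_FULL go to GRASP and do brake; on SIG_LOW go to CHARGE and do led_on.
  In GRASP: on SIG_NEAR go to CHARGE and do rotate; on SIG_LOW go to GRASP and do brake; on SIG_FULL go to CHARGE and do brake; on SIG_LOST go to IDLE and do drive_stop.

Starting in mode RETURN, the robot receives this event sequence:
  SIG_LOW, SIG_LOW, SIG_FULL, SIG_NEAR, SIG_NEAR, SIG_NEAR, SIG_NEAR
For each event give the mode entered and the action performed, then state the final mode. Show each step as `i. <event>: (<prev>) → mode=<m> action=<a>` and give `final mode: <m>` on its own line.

1. SIG_LOW: (RETURN) → mode=GRASP action=drive_stop
2. SIG_LOW: (GRASP) → mode=GRASP action=brake
3. SIG_FULL: (GRASP) → mode=CHARGE action=brake
4. SIG_NEAR: (CHARGE) → mode=CHARGE action=drive_stop
5. SIG_NEAR: (CHARGE) → mode=CHARGE action=drive_stop
6. SIG_NEAR: (CHARGE) → mode=CHARGE action=drive_stop
7. SIG_NEAR: (CHARGE) → mode=CHARGE action=drive_stop

final mode: CHARGE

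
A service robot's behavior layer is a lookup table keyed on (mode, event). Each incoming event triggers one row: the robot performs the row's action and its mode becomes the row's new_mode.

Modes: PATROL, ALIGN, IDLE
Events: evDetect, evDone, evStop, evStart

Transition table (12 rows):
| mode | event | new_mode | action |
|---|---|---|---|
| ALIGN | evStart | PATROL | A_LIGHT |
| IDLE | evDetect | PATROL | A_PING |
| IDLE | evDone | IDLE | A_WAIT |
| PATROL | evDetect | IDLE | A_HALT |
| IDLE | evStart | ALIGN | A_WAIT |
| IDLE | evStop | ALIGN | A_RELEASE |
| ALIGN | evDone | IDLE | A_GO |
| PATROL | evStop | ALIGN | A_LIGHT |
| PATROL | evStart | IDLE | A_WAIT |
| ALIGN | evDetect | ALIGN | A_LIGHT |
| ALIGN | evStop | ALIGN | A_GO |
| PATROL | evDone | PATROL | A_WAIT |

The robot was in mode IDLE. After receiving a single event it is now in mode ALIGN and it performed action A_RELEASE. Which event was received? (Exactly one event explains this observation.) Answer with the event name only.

try evDetect: (IDLE, evDetect) → (PATROL, A_PING)
try evDone: (IDLE, evDone) → (IDLE, A_WAIT)
try evStop: (IDLE, evStop) → (ALIGN, A_RELEASE)  ← matches
try evStart: (IDLE, evStart) → (ALIGN, A_WAIT)

evStop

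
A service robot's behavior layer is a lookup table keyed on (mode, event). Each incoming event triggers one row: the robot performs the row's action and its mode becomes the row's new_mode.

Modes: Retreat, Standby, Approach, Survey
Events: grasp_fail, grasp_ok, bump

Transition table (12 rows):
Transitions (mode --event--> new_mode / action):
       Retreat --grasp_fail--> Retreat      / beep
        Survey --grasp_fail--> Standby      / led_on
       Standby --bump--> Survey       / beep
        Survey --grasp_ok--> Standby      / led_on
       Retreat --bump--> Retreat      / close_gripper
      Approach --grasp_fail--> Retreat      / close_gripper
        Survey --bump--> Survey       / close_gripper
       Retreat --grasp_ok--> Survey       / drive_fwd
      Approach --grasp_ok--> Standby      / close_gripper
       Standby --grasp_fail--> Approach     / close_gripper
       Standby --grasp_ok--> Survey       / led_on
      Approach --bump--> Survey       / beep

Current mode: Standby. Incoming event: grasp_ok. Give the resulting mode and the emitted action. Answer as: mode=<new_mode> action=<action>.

current mode = Standby; filter table to that mode:
  (Standby, bump) → (Survey, beep)
  (Standby, grasp_fail) → (Approach, close_gripper)
  (Standby, grasp_ok) → (Survey, led_on)  ← event matches
event = grasp_ok selects (Survey, led_on)

mode=Survey action=led_on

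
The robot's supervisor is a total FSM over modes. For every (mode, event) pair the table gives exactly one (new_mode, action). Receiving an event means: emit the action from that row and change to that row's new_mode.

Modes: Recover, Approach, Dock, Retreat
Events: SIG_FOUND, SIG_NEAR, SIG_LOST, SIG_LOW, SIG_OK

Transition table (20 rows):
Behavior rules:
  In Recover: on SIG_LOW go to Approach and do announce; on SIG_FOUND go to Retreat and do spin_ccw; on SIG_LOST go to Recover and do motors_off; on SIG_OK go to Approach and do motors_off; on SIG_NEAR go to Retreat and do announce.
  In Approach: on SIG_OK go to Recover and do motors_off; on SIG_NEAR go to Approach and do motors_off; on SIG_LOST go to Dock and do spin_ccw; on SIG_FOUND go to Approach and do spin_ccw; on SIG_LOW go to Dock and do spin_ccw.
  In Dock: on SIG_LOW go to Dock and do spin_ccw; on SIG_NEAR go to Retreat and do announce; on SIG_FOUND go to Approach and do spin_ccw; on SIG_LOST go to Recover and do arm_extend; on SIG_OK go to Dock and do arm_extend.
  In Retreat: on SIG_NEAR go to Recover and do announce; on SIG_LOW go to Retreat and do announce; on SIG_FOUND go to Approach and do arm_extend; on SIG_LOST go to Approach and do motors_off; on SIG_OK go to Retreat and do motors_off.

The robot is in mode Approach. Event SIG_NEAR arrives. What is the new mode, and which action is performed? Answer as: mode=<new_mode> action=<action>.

mode=Approach action=motors_off

current mode = Approach; filter table to that mode:
  (Approach, SIG_OK) → (Recover, motors_off)
  (Approach, SIG_NEAR) → (Approach, motors_off)  ← event matches
  (Approach, SIG_LOST) → (Dock, spin_ccw)
  (Approach, SIG_FOUND) → (Approach, spin_ccw)
  (Approach, SIG_LOW) → (Dock, spin_ccw)
event = SIG_NEAR selects (Approach, motors_off)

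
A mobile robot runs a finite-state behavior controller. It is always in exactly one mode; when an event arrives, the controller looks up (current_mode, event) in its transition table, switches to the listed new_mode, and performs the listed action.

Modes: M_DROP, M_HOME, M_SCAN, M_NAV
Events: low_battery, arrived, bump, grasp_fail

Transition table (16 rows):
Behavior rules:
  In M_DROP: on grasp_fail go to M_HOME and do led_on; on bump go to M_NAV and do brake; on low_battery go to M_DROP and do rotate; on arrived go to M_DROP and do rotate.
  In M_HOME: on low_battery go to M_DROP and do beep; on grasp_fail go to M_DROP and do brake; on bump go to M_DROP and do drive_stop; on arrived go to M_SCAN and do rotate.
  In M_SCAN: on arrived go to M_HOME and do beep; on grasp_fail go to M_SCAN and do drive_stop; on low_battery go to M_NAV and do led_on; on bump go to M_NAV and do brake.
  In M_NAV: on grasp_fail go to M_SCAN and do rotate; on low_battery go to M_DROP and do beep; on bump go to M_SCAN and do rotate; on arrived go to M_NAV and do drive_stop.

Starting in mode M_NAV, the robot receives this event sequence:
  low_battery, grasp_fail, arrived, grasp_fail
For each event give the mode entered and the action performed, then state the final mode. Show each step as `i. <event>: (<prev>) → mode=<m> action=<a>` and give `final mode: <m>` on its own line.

1. low_battery: (M_NAV) → mode=M_DROP action=beep
2. grasp_fail: (M_DROP) → mode=M_HOME action=led_on
3. arrived: (M_HOME) → mode=M_SCAN action=rotate
4. grasp_fail: (M_SCAN) → mode=M_SCAN action=drive_stop

final mode: M_SCAN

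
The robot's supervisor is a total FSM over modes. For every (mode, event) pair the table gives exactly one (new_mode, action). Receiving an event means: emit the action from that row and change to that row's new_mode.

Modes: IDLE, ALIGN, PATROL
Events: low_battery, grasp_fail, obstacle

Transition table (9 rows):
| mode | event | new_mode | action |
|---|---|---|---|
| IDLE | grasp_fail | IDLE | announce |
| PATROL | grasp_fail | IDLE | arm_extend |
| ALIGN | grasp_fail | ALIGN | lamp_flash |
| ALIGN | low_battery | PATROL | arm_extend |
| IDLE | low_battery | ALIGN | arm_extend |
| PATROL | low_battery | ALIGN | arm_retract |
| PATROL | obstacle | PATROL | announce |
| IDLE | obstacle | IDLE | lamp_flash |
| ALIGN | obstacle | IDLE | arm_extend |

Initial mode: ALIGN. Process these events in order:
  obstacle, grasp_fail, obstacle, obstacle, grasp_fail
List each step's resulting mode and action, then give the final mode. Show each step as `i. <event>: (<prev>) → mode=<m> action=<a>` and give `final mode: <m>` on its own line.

1. obstacle: (ALIGN) → mode=IDLE action=arm_extend
2. grasp_fail: (IDLE) → mode=IDLE action=announce
3. obstacle: (IDLE) → mode=IDLE action=lamp_flash
4. obstacle: (IDLE) → mode=IDLE action=lamp_flash
5. grasp_fail: (IDLE) → mode=IDLE action=announce

final mode: IDLE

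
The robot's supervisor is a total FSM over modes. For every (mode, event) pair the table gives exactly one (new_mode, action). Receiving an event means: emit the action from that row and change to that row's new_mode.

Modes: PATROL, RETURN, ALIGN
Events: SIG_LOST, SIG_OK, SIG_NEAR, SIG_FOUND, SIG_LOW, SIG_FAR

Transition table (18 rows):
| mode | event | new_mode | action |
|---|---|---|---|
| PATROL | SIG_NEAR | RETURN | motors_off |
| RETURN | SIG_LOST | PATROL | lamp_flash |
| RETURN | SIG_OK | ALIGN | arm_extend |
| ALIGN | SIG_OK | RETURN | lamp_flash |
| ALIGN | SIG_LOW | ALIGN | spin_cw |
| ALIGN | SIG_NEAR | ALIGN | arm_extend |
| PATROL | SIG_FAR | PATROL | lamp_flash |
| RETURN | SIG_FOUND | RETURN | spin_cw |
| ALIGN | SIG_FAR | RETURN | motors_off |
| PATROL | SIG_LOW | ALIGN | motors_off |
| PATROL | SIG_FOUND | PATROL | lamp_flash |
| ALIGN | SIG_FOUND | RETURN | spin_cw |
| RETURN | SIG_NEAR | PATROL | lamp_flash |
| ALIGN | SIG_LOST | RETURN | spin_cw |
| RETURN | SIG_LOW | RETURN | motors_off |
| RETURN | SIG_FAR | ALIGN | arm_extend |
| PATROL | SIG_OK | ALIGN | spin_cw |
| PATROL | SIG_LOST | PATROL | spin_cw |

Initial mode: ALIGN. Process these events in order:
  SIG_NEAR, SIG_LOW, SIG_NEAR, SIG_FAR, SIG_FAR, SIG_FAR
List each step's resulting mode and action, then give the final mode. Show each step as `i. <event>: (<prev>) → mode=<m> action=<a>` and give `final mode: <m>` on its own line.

final mode: RETURN

1. SIG_NEAR: (ALIGN) → mode=ALIGN action=arm_extend
2. SIG_LOW: (ALIGN) → mode=ALIGN action=spin_cw
3. SIG_NEAR: (ALIGN) → mode=ALIGN action=arm_extend
4. SIG_FAR: (ALIGN) → mode=RETURN action=motors_off
5. SIG_FAR: (RETURN) → mode=ALIGN action=arm_extend
6. SIG_FAR: (ALIGN) → mode=RETURN action=motors_off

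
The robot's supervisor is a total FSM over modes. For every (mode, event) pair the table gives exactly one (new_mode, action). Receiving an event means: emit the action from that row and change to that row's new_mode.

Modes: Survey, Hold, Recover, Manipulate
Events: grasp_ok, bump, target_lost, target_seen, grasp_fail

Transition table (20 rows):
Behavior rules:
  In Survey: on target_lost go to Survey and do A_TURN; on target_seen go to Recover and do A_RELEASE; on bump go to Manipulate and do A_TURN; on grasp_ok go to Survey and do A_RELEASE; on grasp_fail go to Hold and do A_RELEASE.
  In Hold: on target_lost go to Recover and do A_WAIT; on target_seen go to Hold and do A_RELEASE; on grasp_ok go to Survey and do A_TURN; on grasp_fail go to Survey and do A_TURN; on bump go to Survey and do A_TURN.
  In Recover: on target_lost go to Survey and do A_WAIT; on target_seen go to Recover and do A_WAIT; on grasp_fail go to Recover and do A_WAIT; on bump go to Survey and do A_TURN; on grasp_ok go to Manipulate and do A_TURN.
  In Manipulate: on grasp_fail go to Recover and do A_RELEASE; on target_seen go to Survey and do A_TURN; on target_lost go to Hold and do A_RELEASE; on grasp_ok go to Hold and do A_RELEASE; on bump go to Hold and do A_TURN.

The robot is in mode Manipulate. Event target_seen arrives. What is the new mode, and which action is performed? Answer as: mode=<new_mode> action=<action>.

current mode = Manipulate; filter table to that mode:
  (Manipulate, grasp_fail) → (Recover, A_RELEASE)
  (Manipulate, target_seen) → (Survey, A_TURN)  ← event matches
  (Manipulate, target_lost) → (Hold, A_RELEASE)
  (Manipulate, grasp_ok) → (Hold, A_RELEASE)
  (Manipulate, bump) → (Hold, A_TURN)
event = target_seen selects (Survey, A_TURN)

mode=Survey action=A_TURN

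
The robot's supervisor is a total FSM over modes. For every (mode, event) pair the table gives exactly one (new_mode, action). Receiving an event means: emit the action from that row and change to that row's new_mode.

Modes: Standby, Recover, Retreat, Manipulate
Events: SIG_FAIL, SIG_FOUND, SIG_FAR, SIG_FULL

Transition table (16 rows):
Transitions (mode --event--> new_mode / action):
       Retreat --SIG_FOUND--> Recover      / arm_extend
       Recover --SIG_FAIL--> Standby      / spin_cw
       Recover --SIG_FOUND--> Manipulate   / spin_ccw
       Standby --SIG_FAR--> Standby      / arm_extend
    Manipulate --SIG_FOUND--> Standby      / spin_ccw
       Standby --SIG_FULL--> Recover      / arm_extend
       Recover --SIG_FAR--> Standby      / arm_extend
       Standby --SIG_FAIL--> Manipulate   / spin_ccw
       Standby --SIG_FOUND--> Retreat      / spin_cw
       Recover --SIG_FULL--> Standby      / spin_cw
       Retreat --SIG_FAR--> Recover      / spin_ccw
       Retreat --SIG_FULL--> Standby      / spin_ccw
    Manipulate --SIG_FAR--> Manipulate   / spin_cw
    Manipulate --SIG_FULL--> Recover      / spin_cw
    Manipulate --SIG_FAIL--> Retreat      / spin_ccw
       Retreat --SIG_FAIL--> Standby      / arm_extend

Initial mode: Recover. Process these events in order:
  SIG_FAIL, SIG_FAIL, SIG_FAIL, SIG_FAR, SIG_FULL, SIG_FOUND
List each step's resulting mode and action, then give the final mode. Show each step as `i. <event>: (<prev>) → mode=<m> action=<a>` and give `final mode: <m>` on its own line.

final mode: Retreat

1. SIG_FAIL: (Recover) → mode=Standby action=spin_cw
2. SIG_FAIL: (Standby) → mode=Manipulate action=spin_ccw
3. SIG_FAIL: (Manipulate) → mode=Retreat action=spin_ccw
4. SIG_FAR: (Retreat) → mode=Recover action=spin_ccw
5. SIG_FULL: (Recover) → mode=Standby action=spin_cw
6. SIG_FOUND: (Standby) → mode=Retreat action=spin_cw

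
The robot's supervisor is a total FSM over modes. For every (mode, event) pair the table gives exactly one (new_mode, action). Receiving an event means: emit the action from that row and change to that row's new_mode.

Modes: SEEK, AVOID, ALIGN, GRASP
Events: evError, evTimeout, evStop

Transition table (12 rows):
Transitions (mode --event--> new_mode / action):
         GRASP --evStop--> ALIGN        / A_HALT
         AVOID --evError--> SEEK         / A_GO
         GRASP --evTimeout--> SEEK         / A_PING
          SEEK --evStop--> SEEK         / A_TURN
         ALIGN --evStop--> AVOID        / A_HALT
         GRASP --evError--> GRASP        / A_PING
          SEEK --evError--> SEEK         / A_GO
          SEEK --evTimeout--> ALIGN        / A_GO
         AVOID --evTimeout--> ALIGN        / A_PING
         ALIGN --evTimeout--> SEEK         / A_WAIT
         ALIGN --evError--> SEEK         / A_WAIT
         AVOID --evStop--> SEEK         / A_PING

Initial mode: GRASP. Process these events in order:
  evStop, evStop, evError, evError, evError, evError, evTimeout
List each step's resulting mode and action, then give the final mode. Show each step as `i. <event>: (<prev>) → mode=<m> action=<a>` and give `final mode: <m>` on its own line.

final mode: ALIGN

1. evStop: (GRASP) → mode=ALIGN action=A_HALT
2. evStop: (ALIGN) → mode=AVOID action=A_HALT
3. evError: (AVOID) → mode=SEEK action=A_GO
4. evError: (SEEK) → mode=SEEK action=A_GO
5. evError: (SEEK) → mode=SEEK action=A_GO
6. evError: (SEEK) → mode=SEEK action=A_GO
7. evTimeout: (SEEK) → mode=ALIGN action=A_GO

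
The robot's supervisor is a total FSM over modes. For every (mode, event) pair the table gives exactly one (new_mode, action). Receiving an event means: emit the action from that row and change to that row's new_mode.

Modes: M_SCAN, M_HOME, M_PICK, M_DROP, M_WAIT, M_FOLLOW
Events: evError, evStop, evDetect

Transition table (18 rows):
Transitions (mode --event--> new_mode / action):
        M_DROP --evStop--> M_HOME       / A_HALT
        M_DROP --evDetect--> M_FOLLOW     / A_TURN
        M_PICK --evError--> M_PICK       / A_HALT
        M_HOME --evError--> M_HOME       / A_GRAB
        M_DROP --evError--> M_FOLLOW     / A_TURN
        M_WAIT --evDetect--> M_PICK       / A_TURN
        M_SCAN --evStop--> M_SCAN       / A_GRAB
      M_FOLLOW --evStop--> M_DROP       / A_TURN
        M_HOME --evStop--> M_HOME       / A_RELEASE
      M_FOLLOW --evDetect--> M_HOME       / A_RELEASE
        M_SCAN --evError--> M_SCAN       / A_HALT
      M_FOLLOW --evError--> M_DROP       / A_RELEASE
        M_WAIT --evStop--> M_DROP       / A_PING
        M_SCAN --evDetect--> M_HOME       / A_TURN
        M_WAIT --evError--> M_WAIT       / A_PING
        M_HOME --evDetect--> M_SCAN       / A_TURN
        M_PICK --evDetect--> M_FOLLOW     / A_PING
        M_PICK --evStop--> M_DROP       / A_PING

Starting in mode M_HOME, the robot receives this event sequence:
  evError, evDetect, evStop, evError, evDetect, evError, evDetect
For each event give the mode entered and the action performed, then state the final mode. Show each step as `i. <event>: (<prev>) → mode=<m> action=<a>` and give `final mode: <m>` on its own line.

final mode: M_SCAN

1. evError: (M_HOME) → mode=M_HOME action=A_GRAB
2. evDetect: (M_HOME) → mode=M_SCAN action=A_TURN
3. evStop: (M_SCAN) → mode=M_SCAN action=A_GRAB
4. evError: (M_SCAN) → mode=M_SCAN action=A_HALT
5. evDetect: (M_SCAN) → mode=M_HOME action=A_TURN
6. evError: (M_HOME) → mode=M_HOME action=A_GRAB
7. evDetect: (M_HOME) → mode=M_SCAN action=A_TURN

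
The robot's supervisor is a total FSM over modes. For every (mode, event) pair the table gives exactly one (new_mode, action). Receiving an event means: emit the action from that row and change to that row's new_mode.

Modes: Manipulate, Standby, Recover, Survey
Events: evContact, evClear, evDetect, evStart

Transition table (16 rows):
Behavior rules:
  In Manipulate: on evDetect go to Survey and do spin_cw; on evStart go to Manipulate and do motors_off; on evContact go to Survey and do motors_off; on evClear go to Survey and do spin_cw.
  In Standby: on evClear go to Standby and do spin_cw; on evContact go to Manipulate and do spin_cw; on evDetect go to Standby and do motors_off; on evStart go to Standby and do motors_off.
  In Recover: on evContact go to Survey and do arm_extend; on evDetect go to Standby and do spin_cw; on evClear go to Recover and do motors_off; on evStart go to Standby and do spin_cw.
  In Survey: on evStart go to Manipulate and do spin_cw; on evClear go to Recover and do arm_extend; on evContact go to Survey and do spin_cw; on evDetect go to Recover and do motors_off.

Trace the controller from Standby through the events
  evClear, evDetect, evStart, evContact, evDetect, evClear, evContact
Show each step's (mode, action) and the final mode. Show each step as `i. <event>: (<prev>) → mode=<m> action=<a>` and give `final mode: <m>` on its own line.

final mode: Survey

1. evClear: (Standby) → mode=Standby action=spin_cw
2. evDetect: (Standby) → mode=Standby action=motors_off
3. evStart: (Standby) → mode=Standby action=motors_off
4. evContact: (Standby) → mode=Manipulate action=spin_cw
5. evDetect: (Manipulate) → mode=Survey action=spin_cw
6. evClear: (Survey) → mode=Recover action=arm_extend
7. evContact: (Recover) → mode=Survey action=arm_extend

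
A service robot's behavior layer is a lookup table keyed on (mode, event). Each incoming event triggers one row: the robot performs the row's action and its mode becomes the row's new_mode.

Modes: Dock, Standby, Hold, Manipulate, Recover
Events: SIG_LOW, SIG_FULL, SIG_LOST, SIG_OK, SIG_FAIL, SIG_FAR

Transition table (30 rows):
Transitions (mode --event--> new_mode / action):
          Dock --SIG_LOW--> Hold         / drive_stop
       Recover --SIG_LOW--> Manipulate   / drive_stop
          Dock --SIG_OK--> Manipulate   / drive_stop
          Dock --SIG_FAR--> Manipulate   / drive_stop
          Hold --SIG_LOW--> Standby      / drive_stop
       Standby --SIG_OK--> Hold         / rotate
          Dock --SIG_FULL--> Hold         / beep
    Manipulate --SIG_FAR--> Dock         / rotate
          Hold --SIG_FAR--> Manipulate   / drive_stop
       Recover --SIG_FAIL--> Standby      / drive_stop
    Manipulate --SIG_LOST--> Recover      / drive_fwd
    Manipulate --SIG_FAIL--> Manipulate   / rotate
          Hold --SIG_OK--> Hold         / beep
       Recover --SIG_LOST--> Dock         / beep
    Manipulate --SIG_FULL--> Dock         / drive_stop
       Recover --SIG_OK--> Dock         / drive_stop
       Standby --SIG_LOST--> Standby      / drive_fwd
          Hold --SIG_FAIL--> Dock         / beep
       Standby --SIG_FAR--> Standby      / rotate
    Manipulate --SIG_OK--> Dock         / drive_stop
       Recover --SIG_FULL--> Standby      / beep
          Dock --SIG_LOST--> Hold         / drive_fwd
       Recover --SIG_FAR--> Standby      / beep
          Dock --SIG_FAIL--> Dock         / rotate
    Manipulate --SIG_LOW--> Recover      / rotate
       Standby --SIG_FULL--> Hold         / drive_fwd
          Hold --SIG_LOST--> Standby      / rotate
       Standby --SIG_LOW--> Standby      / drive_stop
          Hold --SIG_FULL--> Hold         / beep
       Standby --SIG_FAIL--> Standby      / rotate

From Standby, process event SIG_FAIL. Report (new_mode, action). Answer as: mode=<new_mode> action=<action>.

current mode = Standby; filter table to that mode:
  (Standby, SIG_OK) → (Hold, rotate)
  (Standby, SIG_LOST) → (Standby, drive_fwd)
  (Standby, SIG_FAR) → (Standby, rotate)
  (Standby, SIG_FULL) → (Hold, drive_fwd)
  (Standby, SIG_LOW) → (Standby, drive_stop)
  (Standby, SIG_FAIL) → (Standby, rotate)  ← event matches
event = SIG_FAIL selects (Standby, rotate)

mode=Standby action=rotate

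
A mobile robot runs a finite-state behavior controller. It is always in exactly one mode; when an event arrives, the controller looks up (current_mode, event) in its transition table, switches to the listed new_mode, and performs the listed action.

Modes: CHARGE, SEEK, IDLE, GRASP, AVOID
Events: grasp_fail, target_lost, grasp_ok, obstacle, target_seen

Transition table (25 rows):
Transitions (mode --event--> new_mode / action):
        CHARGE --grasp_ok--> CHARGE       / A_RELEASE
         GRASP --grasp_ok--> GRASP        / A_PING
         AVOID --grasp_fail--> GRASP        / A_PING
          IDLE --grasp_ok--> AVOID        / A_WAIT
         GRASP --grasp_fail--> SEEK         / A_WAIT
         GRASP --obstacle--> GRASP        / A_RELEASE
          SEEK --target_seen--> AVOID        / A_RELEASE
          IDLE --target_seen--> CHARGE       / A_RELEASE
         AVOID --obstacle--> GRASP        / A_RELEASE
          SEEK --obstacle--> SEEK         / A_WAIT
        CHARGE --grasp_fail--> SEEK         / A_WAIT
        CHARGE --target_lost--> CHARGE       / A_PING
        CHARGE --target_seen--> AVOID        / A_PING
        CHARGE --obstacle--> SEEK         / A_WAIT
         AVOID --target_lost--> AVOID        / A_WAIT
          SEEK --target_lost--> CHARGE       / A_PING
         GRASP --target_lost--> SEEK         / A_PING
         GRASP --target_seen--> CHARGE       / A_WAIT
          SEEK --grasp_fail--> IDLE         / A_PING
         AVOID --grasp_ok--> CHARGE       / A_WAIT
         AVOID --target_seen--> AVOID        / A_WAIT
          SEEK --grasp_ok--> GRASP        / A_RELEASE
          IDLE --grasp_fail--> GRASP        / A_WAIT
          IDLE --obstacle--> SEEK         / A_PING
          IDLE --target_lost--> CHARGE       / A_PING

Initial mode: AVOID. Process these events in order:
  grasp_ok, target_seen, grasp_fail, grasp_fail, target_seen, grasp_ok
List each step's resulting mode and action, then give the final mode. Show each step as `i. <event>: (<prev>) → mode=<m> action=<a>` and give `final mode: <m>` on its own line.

final mode: CHARGE

1. grasp_ok: (AVOID) → mode=CHARGE action=A_WAIT
2. target_seen: (CHARGE) → mode=AVOID action=A_PING
3. grasp_fail: (AVOID) → mode=GRASP action=A_PING
4. grasp_fail: (GRASP) → mode=SEEK action=A_WAIT
5. target_seen: (SEEK) → mode=AVOID action=A_RELEASE
6. grasp_ok: (AVOID) → mode=CHARGE action=A_WAIT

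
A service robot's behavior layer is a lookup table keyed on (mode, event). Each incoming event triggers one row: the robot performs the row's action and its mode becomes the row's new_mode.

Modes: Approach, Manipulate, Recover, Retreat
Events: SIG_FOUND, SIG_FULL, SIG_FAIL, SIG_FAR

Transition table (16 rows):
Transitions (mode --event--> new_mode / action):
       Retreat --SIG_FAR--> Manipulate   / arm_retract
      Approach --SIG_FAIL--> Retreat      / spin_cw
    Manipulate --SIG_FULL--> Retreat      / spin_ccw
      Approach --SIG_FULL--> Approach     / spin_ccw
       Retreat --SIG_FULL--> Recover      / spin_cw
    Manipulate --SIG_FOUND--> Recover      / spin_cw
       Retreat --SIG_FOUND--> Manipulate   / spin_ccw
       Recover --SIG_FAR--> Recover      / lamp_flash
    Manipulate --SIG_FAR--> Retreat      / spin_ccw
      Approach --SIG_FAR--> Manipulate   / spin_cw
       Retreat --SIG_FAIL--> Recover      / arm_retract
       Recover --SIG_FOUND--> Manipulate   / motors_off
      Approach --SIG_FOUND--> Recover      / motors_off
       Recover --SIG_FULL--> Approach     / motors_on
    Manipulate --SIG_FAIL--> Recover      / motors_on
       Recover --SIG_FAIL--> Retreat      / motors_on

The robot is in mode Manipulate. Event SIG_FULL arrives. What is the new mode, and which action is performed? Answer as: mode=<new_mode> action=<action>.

current mode = Manipulate; filter table to that mode:
  (Manipulate, SIG_FULL) → (Retreat, spin_ccw)  ← event matches
  (Manipulate, SIG_FOUND) → (Recover, spin_cw)
  (Manipulate, SIG_FAR) → (Retreat, spin_ccw)
  (Manipulate, SIG_FAIL) → (Recover, motors_on)
event = SIG_FULL selects (Retreat, spin_ccw)

mode=Retreat action=spin_ccw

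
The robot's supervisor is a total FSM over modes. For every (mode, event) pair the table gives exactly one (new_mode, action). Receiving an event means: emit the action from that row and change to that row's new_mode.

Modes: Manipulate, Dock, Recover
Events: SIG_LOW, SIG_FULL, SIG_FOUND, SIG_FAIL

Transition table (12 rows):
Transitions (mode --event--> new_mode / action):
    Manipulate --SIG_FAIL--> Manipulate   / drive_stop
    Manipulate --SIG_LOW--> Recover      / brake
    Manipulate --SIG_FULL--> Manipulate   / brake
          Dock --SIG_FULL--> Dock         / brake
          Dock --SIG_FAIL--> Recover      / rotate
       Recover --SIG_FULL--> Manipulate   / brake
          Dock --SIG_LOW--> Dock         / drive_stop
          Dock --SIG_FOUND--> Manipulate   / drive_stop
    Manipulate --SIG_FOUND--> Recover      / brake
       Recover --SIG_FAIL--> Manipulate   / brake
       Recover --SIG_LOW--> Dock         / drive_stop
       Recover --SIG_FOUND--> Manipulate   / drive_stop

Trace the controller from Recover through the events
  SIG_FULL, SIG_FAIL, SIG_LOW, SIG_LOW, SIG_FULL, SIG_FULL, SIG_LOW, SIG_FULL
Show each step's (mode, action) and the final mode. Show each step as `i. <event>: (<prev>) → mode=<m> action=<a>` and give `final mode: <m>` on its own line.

1. SIG_FULL: (Recover) → mode=Manipulate action=brake
2. SIG_FAIL: (Manipulate) → mode=Manipulate action=drive_stop
3. SIG_LOW: (Manipulate) → mode=Recover action=brake
4. SIG_LOW: (Recover) → mode=Dock action=drive_stop
5. SIG_FULL: (Dock) → mode=Dock action=brake
6. SIG_FULL: (Dock) → mode=Dock action=brake
7. SIG_LOW: (Dock) → mode=Dock action=drive_stop
8. SIG_FULL: (Dock) → mode=Dock action=brake

final mode: Dock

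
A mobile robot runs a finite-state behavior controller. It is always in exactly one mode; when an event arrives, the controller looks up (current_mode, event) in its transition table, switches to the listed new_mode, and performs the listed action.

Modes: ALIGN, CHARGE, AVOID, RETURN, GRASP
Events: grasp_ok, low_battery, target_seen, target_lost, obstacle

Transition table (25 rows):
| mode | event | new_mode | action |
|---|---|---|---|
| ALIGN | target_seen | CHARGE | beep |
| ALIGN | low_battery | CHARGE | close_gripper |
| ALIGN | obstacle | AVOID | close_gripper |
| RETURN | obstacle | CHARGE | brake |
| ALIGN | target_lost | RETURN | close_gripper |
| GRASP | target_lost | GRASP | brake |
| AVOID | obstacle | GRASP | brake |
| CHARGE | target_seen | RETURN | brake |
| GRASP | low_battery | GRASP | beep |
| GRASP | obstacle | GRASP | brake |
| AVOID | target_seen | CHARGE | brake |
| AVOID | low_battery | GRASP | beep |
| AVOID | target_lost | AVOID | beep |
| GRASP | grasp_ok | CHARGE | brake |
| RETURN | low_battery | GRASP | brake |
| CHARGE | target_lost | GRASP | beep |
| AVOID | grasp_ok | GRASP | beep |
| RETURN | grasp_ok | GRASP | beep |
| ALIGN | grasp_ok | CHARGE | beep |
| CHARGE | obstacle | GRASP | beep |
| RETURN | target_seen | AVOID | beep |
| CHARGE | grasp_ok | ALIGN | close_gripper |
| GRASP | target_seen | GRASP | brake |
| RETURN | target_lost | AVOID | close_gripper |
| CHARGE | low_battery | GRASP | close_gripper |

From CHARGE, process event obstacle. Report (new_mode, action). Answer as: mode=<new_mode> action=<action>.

mode=GRASP action=beep

current mode = CHARGE; filter table to that mode:
  (CHARGE, target_seen) → (RETURN, brake)
  (CHARGE, target_lost) → (GRASP, beep)
  (CHARGE, obstacle) → (GRASP, beep)  ← event matches
  (CHARGE, grasp_ok) → (ALIGN, close_gripper)
  (CHARGE, low_battery) → (GRASP, close_gripper)
event = obstacle selects (GRASP, beep)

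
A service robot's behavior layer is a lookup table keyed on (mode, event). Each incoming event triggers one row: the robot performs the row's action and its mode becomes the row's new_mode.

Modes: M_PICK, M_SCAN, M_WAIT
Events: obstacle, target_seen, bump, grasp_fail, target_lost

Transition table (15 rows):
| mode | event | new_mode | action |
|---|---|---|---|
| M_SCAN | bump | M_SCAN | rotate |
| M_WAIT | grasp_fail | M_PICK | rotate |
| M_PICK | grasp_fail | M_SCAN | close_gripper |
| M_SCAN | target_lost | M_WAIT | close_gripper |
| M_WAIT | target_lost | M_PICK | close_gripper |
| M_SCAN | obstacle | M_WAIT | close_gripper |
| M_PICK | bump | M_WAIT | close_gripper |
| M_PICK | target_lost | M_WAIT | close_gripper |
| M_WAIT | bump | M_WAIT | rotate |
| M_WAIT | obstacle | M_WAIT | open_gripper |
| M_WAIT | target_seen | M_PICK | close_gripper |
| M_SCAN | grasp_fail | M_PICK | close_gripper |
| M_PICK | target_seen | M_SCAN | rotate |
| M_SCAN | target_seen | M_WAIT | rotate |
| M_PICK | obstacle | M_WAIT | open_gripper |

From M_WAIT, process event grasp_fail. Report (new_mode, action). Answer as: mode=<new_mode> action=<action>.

mode=M_PICK action=rotate

current mode = M_WAIT; filter table to that mode:
  (M_WAIT, grasp_fail) → (M_PICK, rotate)  ← event matches
  (M_WAIT, target_lost) → (M_PICK, close_gripper)
  (M_WAIT, bump) → (M_WAIT, rotate)
  (M_WAIT, obstacle) → (M_WAIT, open_gripper)
  (M_WAIT, target_seen) → (M_PICK, close_gripper)
event = grasp_fail selects (M_PICK, rotate)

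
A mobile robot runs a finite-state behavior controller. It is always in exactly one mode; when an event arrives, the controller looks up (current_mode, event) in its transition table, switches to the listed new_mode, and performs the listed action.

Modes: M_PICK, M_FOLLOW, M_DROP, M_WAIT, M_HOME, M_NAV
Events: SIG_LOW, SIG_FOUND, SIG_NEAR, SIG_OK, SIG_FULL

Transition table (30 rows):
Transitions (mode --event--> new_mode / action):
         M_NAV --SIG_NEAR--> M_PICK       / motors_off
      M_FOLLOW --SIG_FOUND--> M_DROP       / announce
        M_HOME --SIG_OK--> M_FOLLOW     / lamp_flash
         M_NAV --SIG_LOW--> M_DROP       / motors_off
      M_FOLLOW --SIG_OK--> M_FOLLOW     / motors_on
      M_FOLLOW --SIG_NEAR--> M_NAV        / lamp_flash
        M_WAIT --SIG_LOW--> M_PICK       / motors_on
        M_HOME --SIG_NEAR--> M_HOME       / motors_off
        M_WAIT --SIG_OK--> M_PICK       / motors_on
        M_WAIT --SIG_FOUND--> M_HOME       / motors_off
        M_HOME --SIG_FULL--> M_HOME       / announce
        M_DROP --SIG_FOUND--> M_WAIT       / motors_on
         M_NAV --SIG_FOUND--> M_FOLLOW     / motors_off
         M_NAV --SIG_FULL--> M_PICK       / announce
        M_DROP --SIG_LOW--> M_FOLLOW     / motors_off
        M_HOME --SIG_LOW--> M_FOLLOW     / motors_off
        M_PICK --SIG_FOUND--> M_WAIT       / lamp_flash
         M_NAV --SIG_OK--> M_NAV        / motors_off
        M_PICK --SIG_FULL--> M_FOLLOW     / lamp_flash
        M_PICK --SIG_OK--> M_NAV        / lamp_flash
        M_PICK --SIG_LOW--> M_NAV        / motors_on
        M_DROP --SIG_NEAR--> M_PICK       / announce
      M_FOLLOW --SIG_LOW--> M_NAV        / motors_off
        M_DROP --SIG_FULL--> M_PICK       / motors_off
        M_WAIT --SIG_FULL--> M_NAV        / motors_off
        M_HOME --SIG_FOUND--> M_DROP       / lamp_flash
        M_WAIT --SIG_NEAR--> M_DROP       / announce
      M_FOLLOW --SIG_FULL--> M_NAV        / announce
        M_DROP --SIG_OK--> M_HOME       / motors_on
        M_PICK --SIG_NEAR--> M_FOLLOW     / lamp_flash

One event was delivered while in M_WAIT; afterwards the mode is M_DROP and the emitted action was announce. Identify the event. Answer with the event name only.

try SIG_LOW: (M_WAIT, SIG_LOW) → (M_PICK, motors_on)
try SIG_FOUND: (M_WAIT, SIG_FOUND) → (M_HOME, motors_off)
try SIG_NEAR: (M_WAIT, SIG_NEAR) → (M_DROP, announce)  ← matches
try SIG_OK: (M_WAIT, SIG_OK) → (M_PICK, motors_on)
try SIG_FULL: (M_WAIT, SIG_FULL) → (M_NAV, motors_off)

SIG_NEAR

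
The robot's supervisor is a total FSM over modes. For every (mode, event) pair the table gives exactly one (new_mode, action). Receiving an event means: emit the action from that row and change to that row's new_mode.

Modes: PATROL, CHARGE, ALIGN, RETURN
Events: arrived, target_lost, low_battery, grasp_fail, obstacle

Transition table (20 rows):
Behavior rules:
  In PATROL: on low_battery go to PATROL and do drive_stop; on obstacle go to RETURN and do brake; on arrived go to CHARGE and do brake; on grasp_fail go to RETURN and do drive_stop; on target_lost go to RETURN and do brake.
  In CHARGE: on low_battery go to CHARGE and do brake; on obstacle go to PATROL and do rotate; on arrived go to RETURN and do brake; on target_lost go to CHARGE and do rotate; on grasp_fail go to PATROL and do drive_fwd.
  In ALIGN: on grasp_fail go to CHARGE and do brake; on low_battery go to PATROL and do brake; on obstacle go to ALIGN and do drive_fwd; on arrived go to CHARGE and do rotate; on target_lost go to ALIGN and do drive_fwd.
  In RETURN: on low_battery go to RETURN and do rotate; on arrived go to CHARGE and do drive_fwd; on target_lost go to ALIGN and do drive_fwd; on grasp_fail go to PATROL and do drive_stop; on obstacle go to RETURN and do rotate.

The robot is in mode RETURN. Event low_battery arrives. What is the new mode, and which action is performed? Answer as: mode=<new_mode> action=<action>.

mode=RETURN action=rotate

current mode = RETURN; filter table to that mode:
  (RETURN, low_battery) → (RETURN, rotate)  ← event matches
  (RETURN, arrived) → (CHARGE, drive_fwd)
  (RETURN, target_lost) → (ALIGN, drive_fwd)
  (RETURN, grasp_fail) → (PATROL, drive_stop)
  (RETURN, obstacle) → (RETURN, rotate)
event = low_battery selects (RETURN, rotate)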